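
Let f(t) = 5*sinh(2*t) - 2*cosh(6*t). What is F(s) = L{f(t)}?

The transform is linear, so treat each term independently.
(5)·[L{sinh(2t)} = 2/(s^2 - 4)]; (-2)·[L{cosh(6t)} = s/(s^2 - 36)].

F(s) = -2*s/(s^2 - 36) + 10/(s^2 - 4)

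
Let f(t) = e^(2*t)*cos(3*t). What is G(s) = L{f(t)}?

G(s) = (s - 2)/((s - 2)^2 + 9)

L{cos(3t)} = s/(s^2 + 9).
By the first shifting theorem, multiplying by e^(2t) replaces s with s - 2.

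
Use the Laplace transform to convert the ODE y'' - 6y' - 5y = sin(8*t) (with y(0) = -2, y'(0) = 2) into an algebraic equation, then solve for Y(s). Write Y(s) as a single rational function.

Apply the Laplace transform to the equation.
With L{y''} = s^2 Y - s·y(0) - y'(0) and L{y'} = sY - y(0), with y(0) = -2, y'(0) = 2: the LHS transforms to (s^2 - 6*s - 5)Y - (-2*s + 14).
The right side is L{sin(8*t)} = 8/(s^2 + 64).
So (s^2 - 6*s - 5)Y = 8/(s^2 + 64) + (-2*s + 14).
Isolate Y and clear denominators.

Y(s) = (-2*s^3 + 14*s^2 - 128*s + 904)/(s^4 - 6*s^3 + 59*s^2 - 384*s - 320)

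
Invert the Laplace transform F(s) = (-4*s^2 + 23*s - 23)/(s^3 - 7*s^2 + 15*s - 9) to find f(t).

f(t) = 5*t*exp(3*t) - 3*exp(3*t) - exp(t)

Factor the denominator: s^3 - 7*s^2 + 15*s - 9 = (s - 3)^2*(s - 1).
Partial fraction decomposition gives [-3/(s - 3)] + [5/(s - 3)^2] + [-1/(s - 1)].
Invert each term: -3/(s - 3) ↔ -3e^(3t); 5/(s - 3)^2 ↔ 5t·e^(3t); -1/(s - 1) ↔ -e^(t).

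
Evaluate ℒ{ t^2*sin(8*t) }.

L{sin(8t)} = 8/(s^2 + 64).
Then apply L{t^2·g(t)} = (-1)^2 d^2/ds^2[H(s)] with H(s) = 8/(s^2 + 64):
differentiating 2 times and applying the sign gives 16*(3*s^2 - 64)/(s^2 + 64)^3.

16*(3*s^2 - 64)/(s^2 + 64)^3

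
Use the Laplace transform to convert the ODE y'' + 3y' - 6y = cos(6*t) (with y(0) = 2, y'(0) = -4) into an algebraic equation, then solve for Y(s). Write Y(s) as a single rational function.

Y(s) = (2*s^3 + 2*s^2 + 73*s + 72)/(s^4 + 3*s^3 + 30*s^2 + 108*s - 216)

Apply the Laplace transform to the equation.
With L{y''} = s^2 Y - s·y(0) - y'(0) and L{y'} = sY - y(0), with y(0) = 2, y'(0) = -4: the LHS transforms to (s^2 + 3*s - 6)Y - (2*s + 2).
The right side is L{cos(6*t)} = s/(s^2 + 36).
So (s^2 + 3*s - 6)Y = s/(s^2 + 36) + (2*s + 2).
Solve for Y(s) and write it as one ratio of polynomials.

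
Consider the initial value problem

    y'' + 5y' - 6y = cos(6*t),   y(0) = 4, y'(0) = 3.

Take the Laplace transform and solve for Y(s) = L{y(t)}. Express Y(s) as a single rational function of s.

Y(s) = (4*s^3 + 23*s^2 + 145*s + 828)/(s^4 + 5*s^3 + 30*s^2 + 180*s - 216)

Transform both sides with L{·}.
The derivative rules (L{y''} = s^2 Y - s·y(0) - y'(0) and L{y'} = sY - y(0), with y(0) = 4, y'(0) = 3) turn the left side into (s^2 + 5*s - 6)Y - (4*s + 23).
The right side is L{cos(6*t)} = s/(s^2 + 36).
So (s^2 + 5*s - 6)Y = s/(s^2 + 36) + (4*s + 23).
Solve for Y(s) and write it as one ratio of polynomials.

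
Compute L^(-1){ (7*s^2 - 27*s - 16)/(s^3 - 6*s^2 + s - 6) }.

Factor the denominator: s^3 - 6*s^2 + s - 6 = (s - 6)*(s^2 + 1).
Partial fraction decomposition gives [2/(s - 6)] + [5*s/(s^2 + 1)] + [3/(s^2 + 1)].
Invert each term: 2/(s - 6) ↔ 2e^(6t); 5·s/(s^2 + 1) ↔ 5cos(t); 3·1/(s^2 + 1) ↔ 3sin(t).

2*exp(6*t) + 3*sin(t) + 5*cos(t)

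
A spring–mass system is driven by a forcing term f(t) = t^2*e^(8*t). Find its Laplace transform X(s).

L{e^(8t)} = 1/(s - 8).
Then apply L{t^2·g(t)} = (-1)^2 d^2/ds^2[G(s)] with G(s) = 1/(s - 8):
differentiating 2 times and applying the sign gives 2/(s - 8)^3.

X(s) = 2/(s - 8)^3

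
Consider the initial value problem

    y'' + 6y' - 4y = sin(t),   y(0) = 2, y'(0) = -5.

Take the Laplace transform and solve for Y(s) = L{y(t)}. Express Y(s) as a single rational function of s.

Take the Laplace transform of both sides.
Using L{y''} = s^2 Y - s·y(0) - y'(0) and L{y'} = sY - y(0), with y(0) = 2, y'(0) = -5, the left side becomes (s^2 + 6*s - 4)Y - (2*s + 7).
The right side is L{sin(t)} = 1/(s^2 + 1).
So (s^2 + 6*s - 4)Y = 1/(s^2 + 1) + (2*s + 7).
Divide through and combine into a single rational function.

Y(s) = (2*s^3 + 7*s^2 + 2*s + 8)/(s^4 + 6*s^3 - 3*s^2 + 6*s - 4)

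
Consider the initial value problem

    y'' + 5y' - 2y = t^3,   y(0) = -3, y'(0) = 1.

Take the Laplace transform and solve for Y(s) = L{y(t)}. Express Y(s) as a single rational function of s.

Y(s) = (-3*s^5 - 14*s^4 + 6)/(s^6 + 5*s^5 - 2*s^4)

Take the Laplace transform of both sides.
Using L{y''} = s^2 Y - s·y(0) - y'(0) and L{y'} = sY - y(0), with y(0) = -3, y'(0) = 1, the left side becomes (s^2 + 5*s - 2)Y - (-3*s - 14).
The right side is L{t^3} = 6/s^4.
So (s^2 + 5*s - 2)Y = 6/s^4 + (-3*s - 14).
Solve for Y(s) and write it as one ratio of polynomials.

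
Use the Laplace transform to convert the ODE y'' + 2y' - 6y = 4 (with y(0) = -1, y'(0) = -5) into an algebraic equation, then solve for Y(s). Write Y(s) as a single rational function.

Y(s) = (-s^2 - 7*s + 4)/(s^3 + 2*s^2 - 6*s)

Take the Laplace transform of both sides.
The derivative rules (L{y''} = s^2 Y - s·y(0) - y'(0) and L{y'} = sY - y(0), with y(0) = -1, y'(0) = -5) turn the left side into (s^2 + 2*s - 6)Y - (-s - 7).
The right side is L{4} = 4/s.
So (s^2 + 2*s - 6)Y = 4/s + (-s - 7).
Divide through and combine into a single rational function.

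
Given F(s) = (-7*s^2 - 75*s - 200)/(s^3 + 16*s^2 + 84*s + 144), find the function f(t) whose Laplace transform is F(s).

f(t) = t*exp(-6*t) - 3*exp(-4*t) - 4*exp(-6*t)

Factor the denominator: s^3 + 16*s^2 + 84*s + 144 = (s + 4)*(s + 6)^2.
Partial fraction decomposition gives [-4/(s + 6)] + [(s + 6)^(-2)] + [-3/(s + 4)].
Invert each term: -4/(s + 6) ↔ -4e^(-6t); 1/(s + 6)^2 ↔ t·e^(-6t); -3/(s + 4) ↔ -3e^(-4t).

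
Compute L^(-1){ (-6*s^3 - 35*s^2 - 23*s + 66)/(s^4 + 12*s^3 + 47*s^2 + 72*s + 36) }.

Factor the denominator: s^4 + 12*s^3 + 47*s^2 + 72*s + 36 = (s + 1)*(s + 2)*(s + 3)*(s + 6).
Partial fraction decomposition gives [6/(s + 1)] + [-4/(s + 6)] + [-3/(s + 3)] + [-5/(s + 2)].
Invert each term: 6/(s + 1) ↔ 6e^(-t); -4/(s + 6) ↔ -4e^(-6t); -3/(s + 3) ↔ -3e^(-3t); -5/(s + 2) ↔ -5e^(-2t).

6*exp(-t) - 5*exp(-2*t) - 3*exp(-3*t) - 4*exp(-6*t)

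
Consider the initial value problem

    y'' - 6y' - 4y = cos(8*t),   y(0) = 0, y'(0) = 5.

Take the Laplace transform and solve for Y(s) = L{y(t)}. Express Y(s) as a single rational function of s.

Y(s) = (5*s^2 + s + 320)/(s^4 - 6*s^3 + 60*s^2 - 384*s - 256)

Apply the Laplace transform to the equation.
The derivative rules (L{y''} = s^2 Y - s·y(0) - y'(0) and L{y'} = sY - y(0), with y(0) = 0, y'(0) = 5) turn the left side into (s^2 - 6*s - 4)Y - (5).
The right side is L{cos(8*t)} = s/(s^2 + 64).
So (s^2 - 6*s - 4)Y = s/(s^2 + 64) + (5).
Isolate Y and clear denominators.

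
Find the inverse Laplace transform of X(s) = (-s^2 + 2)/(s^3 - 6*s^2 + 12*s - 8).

-t^2*exp(2*t) - 4*t*exp(2*t) - exp(2*t)

Factor the denominator: s^3 - 6*s^2 + 12*s - 8 = (s - 2)^3.
Partial fraction decomposition gives [-1/(s - 2)] + [-4/(s - 2)^2] + [-2/(s - 2)^3].
Invert each term: -1/(s - 2) ↔ -e^(2t); -4/(s - 2)^2 ↔ -4t·e^(2t); -2/(s - 2)^3 ↔ (-1)t^2·e^(2t).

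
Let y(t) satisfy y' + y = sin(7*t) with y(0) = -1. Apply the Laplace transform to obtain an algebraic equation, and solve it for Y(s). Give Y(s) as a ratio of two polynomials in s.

Take the Laplace transform of both sides.
The derivative rules (L{y'} = sY - y(0) = sY - (-1)) turn the left side into (s + 1)Y - (-1).
The right side is L{sin(7*t)} = 7/(s^2 + 49).
So (s + 1)Y = 7/(s^2 + 49) + (-1).
Divide through and combine into a single rational function.

Y(s) = (-s^2 - 42)/(s^3 + s^2 + 49*s + 49)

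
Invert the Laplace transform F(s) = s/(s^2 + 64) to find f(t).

Since L{cos(8t)} = s/(s^2 + 64), the inverse is cos(8*t).

f(t) = cos(8*t)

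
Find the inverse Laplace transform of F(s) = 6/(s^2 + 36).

Since L{sin(6t)} = 6/(s^2 + 36), the inverse is sin(6*t).

sin(6*t)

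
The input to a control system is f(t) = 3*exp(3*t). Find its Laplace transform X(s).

X(s) = 3/(s - 3)

L{3} = 3/s.
By the first shifting theorem, multiplying by e^(3t) replaces s with s - 3.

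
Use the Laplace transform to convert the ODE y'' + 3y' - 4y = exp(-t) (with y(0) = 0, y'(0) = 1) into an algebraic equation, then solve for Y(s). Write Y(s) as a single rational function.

Y(s) = (s + 2)/(s^3 + 4*s^2 - s - 4)

Apply the Laplace transform to the equation.
With L{y''} = s^2 Y - s·y(0) - y'(0) and L{y'} = sY - y(0), with y(0) = 0, y'(0) = 1: the LHS transforms to (s^2 + 3*s - 4)Y - (1).
The right side is L{exp(-t)} = 1/(s + 1).
So (s^2 + 3*s - 4)Y = 1/(s + 1) + (1).
Isolate Y and clear denominators.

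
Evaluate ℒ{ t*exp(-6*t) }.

(s + 6)^(-2)

L{t} = 1!/s^2 = 1/s^2.
By the first shifting theorem, multiplying by e^(-6t) replaces s with s + 6.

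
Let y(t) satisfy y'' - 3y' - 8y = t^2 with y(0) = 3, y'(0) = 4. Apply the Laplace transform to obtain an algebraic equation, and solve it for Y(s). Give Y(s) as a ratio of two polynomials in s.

Y(s) = (3*s^4 - 5*s^3 + 2)/(s^5 - 3*s^4 - 8*s^3)

Laplace-transform each side.
With L{y''} = s^2 Y - s·y(0) - y'(0) and L{y'} = sY - y(0), with y(0) = 3, y'(0) = 4: the LHS transforms to (s^2 - 3*s - 8)Y - (3*s - 5).
The right side is L{t^2} = 2/s^3.
So (s^2 - 3*s - 8)Y = 2/s^3 + (3*s - 5).
Divide through and combine into a single rational function.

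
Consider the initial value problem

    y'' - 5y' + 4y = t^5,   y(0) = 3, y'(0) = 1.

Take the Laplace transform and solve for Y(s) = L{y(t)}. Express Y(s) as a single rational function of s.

Y(s) = (3*s^7 - 14*s^6 + 120)/(s^8 - 5*s^7 + 4*s^6)

Transform both sides with L{·}.
Using L{y''} = s^2 Y - s·y(0) - y'(0) and L{y'} = sY - y(0), with y(0) = 3, y'(0) = 1, the left side becomes (s^2 - 5*s + 4)Y - (3*s - 14).
The right side is L{t^5} = 120/s^6.
So (s^2 - 5*s + 4)Y = 120/s^6 + (3*s - 14).
Solve for Y(s) and write it as one ratio of polynomials.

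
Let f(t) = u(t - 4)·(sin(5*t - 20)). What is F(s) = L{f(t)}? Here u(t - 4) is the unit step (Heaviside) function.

F(s) = 5*exp(-4*s)/(s^2 + 25)

By the second shifting theorem, L{u(t - c)·g(t - c)} = e^(-cs)·G(s) with c = 4 and G(s) = L{g(t)}.
L{sin(5t)} = 5/(s^2 + 25).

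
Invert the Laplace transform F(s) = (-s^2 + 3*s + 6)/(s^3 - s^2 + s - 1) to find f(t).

f(t) = 4*exp(t) - 2*sin(t) - 5*cos(t)

Factor the denominator: s^3 - s^2 + s - 1 = (s - 1)*(s^2 + 1).
Partial fraction decomposition gives [4/(s - 1)] + [-5*s/(s^2 + 1)] + [-2/(s^2 + 1)].
Invert each term: 4/(s - 1) ↔ 4e^(t); -5·s/(s^2 + 1) ↔ -5cos(t); -2·1/(s^2 + 1) ↔ -2sin(t).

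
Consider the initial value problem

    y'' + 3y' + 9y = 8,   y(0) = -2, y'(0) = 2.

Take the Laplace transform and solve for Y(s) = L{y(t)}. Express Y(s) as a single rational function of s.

Y(s) = (-2*s^2 - 4*s + 8)/(s^3 + 3*s^2 + 9*s)

Apply the Laplace transform to the equation.
The derivative rules (L{y''} = s^2 Y - s·y(0) - y'(0) and L{y'} = sY - y(0), with y(0) = -2, y'(0) = 2) turn the left side into (s^2 + 3*s + 9)Y - (-2*s - 4).
The right side is L{8} = 8/s.
So (s^2 + 3*s + 9)Y = 8/s + (-2*s - 4).
Solve for Y(s) and write it as one ratio of polynomials.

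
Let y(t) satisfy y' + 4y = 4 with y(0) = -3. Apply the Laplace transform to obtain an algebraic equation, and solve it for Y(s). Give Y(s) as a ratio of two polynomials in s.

Y(s) = (-3*s + 4)/(s^2 + 4*s)

Transform both sides with L{·}.
Using L{y'} = sY - y(0) = sY - (-3), the left side becomes (s + 4)Y - (-3).
The right side is L{4} = 4/s.
So (s + 4)Y = 4/s + (-3).
Solve for Y(s) and write it as one ratio of polynomials.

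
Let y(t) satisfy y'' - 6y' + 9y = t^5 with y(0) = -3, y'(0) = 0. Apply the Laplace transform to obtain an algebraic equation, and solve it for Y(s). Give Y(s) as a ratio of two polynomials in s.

Y(s) = (-3*s^7 + 18*s^6 + 120)/(s^8 - 6*s^7 + 9*s^6)

Transform both sides with L{·}.
Using L{y''} = s^2 Y - s·y(0) - y'(0) and L{y'} = sY - y(0), with y(0) = -3, y'(0) = 0, the left side becomes (s^2 - 6*s + 9)Y - (-3*s + 18).
The right side is L{t^5} = 120/s^6.
So (s^2 - 6*s + 9)Y = 120/s^6 + (-3*s + 18).
Divide through and combine into a single rational function.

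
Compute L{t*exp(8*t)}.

L{e^(8t)} = 1/(s - 8).
Then apply L{t·g(t)} = -d/ds[G(s)] with G(s) = 1/(s - 8):
differentiating 1 time and applying the sign gives (s - 8)^(-2).

(s - 8)^(-2)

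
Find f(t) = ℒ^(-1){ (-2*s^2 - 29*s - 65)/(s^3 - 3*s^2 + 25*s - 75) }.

Factor the denominator: s^3 - 3*s^2 + 25*s - 75 = (s - 3)*(s^2 + 25).
Partial fraction decomposition gives [-5/(s - 3)] + [3*s/(s^2 + 25)] + [-20/(s^2 + 25)].
Invert each term: -5/(s - 3) ↔ -5e^(3t); 3·s/(s^2 + 25) ↔ 3cos(5t); -4·5/(s^2 + 25) ↔ -4sin(5t).

f(t) = -5*exp(3*t) - 4*sin(5*t) + 3*cos(5*t)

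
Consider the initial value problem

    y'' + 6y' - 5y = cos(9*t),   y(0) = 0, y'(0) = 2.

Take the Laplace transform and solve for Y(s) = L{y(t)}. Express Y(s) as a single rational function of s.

Take the Laplace transform of both sides.
With L{y''} = s^2 Y - s·y(0) - y'(0) and L{y'} = sY - y(0), with y(0) = 0, y'(0) = 2: the LHS transforms to (s^2 + 6*s - 5)Y - (2).
The right side is L{cos(9*t)} = s/(s^2 + 81).
So (s^2 + 6*s - 5)Y = s/(s^2 + 81) + (2).
Divide through and combine into a single rational function.

Y(s) = (2*s^2 + s + 162)/(s^4 + 6*s^3 + 76*s^2 + 486*s - 405)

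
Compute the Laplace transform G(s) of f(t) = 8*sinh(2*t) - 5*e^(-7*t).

By linearity of the Laplace transform, transform each term separately.
(8)·[L{sinh(2t)} = 2/(s^2 - 4)]; (-5)·[L{e^(-7t)} = 1/(s + 7)].

G(s) = 16/(s^2 - 4) - 5/(s + 7)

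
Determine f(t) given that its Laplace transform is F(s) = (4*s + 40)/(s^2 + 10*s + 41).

Complete the square in the denominator: s^2 + 10*s + 41 = (s + 5)^2 + 4^2.
Split the numerator to match: 4*s + 40 = 4·(s + 5) + 5·4.
Invert each term: 4·(s + 5)/((s + 5)^2 + 16) ↔ 4e^(-5t)cos(4t); 5·4/((s + 5)^2 + 16) ↔ 5e^(-5t)sin(4t).

f(t) = 5*exp(-5*t)*sin(4*t) + 4*exp(-5*t)*cos(4*t)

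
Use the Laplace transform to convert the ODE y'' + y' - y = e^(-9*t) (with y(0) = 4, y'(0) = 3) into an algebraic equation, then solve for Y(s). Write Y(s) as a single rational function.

Transform both sides with L{·}.
Using L{y''} = s^2 Y - s·y(0) - y'(0) and L{y'} = sY - y(0), with y(0) = 4, y'(0) = 3, the left side becomes (s^2 + s - 1)Y - (4*s + 7).
The right side is L{e^(-9*t)} = 1/(s + 9).
So (s^2 + s - 1)Y = 1/(s + 9) + (4*s + 7).
Divide through and combine into a single rational function.

Y(s) = (4*s^2 + 43*s + 64)/(s^3 + 10*s^2 + 8*s - 9)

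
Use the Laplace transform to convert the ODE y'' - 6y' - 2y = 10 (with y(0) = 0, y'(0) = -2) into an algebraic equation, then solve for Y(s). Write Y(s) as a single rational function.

Y(s) = (-2*s + 10)/(s^3 - 6*s^2 - 2*s)

Take the Laplace transform of both sides.
With L{y''} = s^2 Y - s·y(0) - y'(0) and L{y'} = sY - y(0), with y(0) = 0, y'(0) = -2: the LHS transforms to (s^2 - 6*s - 2)Y - (-2).
The right side is L{10} = 10/s.
So (s^2 - 6*s - 2)Y = 10/s + (-2).
Isolate Y and clear denominators.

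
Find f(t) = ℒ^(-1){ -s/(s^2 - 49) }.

f(t) = -cosh(7*t)

Since L{cosh(7t)} = s/(s^2 - 49), the inverse is cosh(7*t), scaled by -1.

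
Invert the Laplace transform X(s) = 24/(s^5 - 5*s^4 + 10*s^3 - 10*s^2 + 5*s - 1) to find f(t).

f(t) = t^4*exp(t)

Rewrite the denominator: s^5 - 5*s^4 + 10*s^3 - 10*s^2 + 5*s - 1 = (s - 1)^5.
The form in (s - 1) signals a first-shifting-theorem factor e^(t).
Since L{t^4} = 4!/s^5 = 24/s^5, the inverse is t^4*e^(t).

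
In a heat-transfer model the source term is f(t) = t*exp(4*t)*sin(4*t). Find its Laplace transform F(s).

L{sin(4t)} = 4/(s^2 + 16).
Multiplying by e^(4t) shifts s → s - 4, so L{exp(4*t)*sin(4*t)} = 4/((s - 4)^2 + 16).
Then apply L{t·g(t)} = -d/ds[G(s)] with G(s) = 4/((s - 4)^2 + 16):
differentiating 1 time and applying the sign gives 8*(s - 4)/(s^2 - 8*s + 32)^2.

F(s) = 8*(s - 4)/(s^2 - 8*s + 32)^2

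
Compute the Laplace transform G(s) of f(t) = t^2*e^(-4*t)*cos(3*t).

L{cos(3t)} = s/(s^2 + 9).
Multiplying by e^(-4t) shifts s → s + 4, so L{e^(-4*t)*cos(3*t)} = (s + 4)/((s + 4)^2 + 9).
Then apply L{t^2·g(t)} = (-1)^2 d^2/ds^2[H(s)] with H(s) = (s + 4)/((s + 4)^2 + 9):
differentiating 2 times and applying the sign gives 2*(s + 4)*(s^2 + 8*s - 11)/(s^2 + 8*s + 25)^3.

G(s) = 2*(s + 4)*(s^2 + 8*s - 11)/(s^2 + 8*s + 25)^3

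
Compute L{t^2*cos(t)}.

2*s*(s^2 - 3)/(s^2 + 1)^3

L{cos(t)} = s/(s^2 + 1).
Then apply L{t^2·g(t)} = (-1)^2 d^2/ds^2[H(s)] with H(s) = s/(s^2 + 1):
differentiating 2 times and applying the sign gives 2*s*(s^2 - 3)/(s^2 + 1)^3.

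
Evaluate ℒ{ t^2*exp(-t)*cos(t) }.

2*(s + 1)*(s^2 + 2*s - 2)/(s^2 + 2*s + 2)^3

L{cos(t)} = s/(s^2 + 1).
Multiplying by e^(-t) shifts s → s + 1, so L{exp(-t)*cos(t)} = (s + 1)/((s + 1)^2 + 1).
Then apply L{t^2·g(t)} = (-1)^2 d^2/ds^2[G(s)] with G(s) = (s + 1)/((s + 1)^2 + 1):
differentiating 2 times and applying the sign gives 2*(s + 1)*(s^2 + 2*s - 2)/(s^2 + 2*s + 2)^3.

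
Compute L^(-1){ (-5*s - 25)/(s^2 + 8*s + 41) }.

-exp(-4*t)*sin(5*t) - 5*exp(-4*t)*cos(5*t)

Complete the square in the denominator: s^2 + 8*s + 41 = (s + 4)^2 + 5^2.
Split the numerator to match: -5*s - 25 = -5·(s + 4) - 1·5.
Invert each term: -5·(s + 4)/((s + 4)^2 + 25) ↔ -5e^(-4t)cos(5t); -1·5/((s + 4)^2 + 25) ↔ -e^(-4t)sin(5t).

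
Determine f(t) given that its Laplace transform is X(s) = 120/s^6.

Since L{t^5} = 5!/s^6 = 120/s^6, the inverse is t^5.

f(t) = t^5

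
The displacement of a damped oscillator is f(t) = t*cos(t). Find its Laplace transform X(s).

L{cos(t)} = s/(s^2 + 1).
Then apply L{t·g(t)} = -d/ds[G(s)] with G(s) = s/(s^2 + 1):
differentiating 1 time and applying the sign gives (s - 1)*(s + 1)/(s^2 + 1)^2.

X(s) = (s - 1)*(s + 1)/(s^2 + 1)^2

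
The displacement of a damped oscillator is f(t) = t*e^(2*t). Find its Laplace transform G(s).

L{e^(2t)} = 1/(s - 2).
Then apply L{t·g(t)} = -d/ds[H(s)] with H(s) = 1/(s - 2):
differentiating 1 time and applying the sign gives (s - 2)^(-2).

G(s) = (s - 2)^(-2)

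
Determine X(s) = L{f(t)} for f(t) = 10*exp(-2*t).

X(s) = 10/(s + 2)

L{10} = 10/s.
By the first shifting theorem, multiplying by e^(-2t) replaces s with s + 2.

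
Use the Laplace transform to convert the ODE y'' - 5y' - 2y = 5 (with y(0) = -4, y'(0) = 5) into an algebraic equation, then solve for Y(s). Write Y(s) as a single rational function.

Y(s) = (-4*s^2 + 25*s + 5)/(s^3 - 5*s^2 - 2*s)

Apply the Laplace transform to the equation.
Using L{y''} = s^2 Y - s·y(0) - y'(0) and L{y'} = sY - y(0), with y(0) = -4, y'(0) = 5, the left side becomes (s^2 - 5*s - 2)Y - (-4*s + 25).
The right side is L{5} = 5/s.
So (s^2 - 5*s - 2)Y = 5/s + (-4*s + 25).
Solve for Y(s) and write it as one ratio of polynomials.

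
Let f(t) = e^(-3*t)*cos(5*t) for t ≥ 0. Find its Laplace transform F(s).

F(s) = (s + 3)/((s + 3)^2 + 25)

L{cos(5t)} = s/(s^2 + 25).
By the first shifting theorem, multiplying by e^(-3t) replaces s with s + 3.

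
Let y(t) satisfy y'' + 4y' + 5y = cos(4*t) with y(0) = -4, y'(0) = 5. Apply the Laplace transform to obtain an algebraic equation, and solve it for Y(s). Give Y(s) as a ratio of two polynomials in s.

Transform both sides with L{·}.
The derivative rules (L{y''} = s^2 Y - s·y(0) - y'(0) and L{y'} = sY - y(0), with y(0) = -4, y'(0) = 5) turn the left side into (s^2 + 4*s + 5)Y - (-4*s - 11).
The right side is L{cos(4*t)} = s/(s^2 + 16).
So (s^2 + 4*s + 5)Y = s/(s^2 + 16) + (-4*s - 11).
Solve for Y(s) and write it as one ratio of polynomials.

Y(s) = (-4*s^3 - 11*s^2 - 63*s - 176)/(s^4 + 4*s^3 + 21*s^2 + 64*s + 80)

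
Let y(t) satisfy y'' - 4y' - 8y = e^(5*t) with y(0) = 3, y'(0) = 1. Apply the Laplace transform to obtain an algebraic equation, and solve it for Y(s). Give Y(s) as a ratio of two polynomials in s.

Y(s) = (3*s^2 - 26*s + 56)/(s^3 - 9*s^2 + 12*s + 40)

Laplace-transform each side.
With L{y''} = s^2 Y - s·y(0) - y'(0) and L{y'} = sY - y(0), with y(0) = 3, y'(0) = 1: the LHS transforms to (s^2 - 4*s - 8)Y - (3*s - 11).
The right side is L{e^(5*t)} = 1/(s - 5).
So (s^2 - 4*s - 8)Y = 1/(s - 5) + (3*s - 11).
Divide through and combine into a single rational function.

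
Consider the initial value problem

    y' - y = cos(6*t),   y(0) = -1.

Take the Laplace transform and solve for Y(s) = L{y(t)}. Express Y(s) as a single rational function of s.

Transform both sides with L{·}.
The derivative rules (L{y'} = sY - y(0) = sY - (-1)) turn the left side into (s - 1)Y - (-1).
The right side is L{cos(6*t)} = s/(s^2 + 36).
So (s - 1)Y = s/(s^2 + 36) + (-1).
Solve for Y(s) and write it as one ratio of polynomials.

Y(s) = (-s^2 + s - 36)/(s^3 - s^2 + 36*s - 36)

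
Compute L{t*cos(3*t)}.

(s - 3)*(s + 3)/(s^2 + 9)^2

L{cos(3t)} = s/(s^2 + 9).
Then apply L{t·g(t)} = -d/ds[H(s)] with H(s) = s/(s^2 + 9):
differentiating 1 time and applying the sign gives (s - 3)*(s + 3)/(s^2 + 9)^2.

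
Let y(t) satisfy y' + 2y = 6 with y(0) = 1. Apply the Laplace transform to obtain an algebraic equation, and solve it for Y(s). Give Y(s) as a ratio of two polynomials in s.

Laplace-transform each side.
Using L{y'} = sY - y(0) = sY - 1, the left side becomes (s + 2)Y - (1).
The right side is L{6} = 6/s.
So (s + 2)Y = 6/s + (1).
Divide through and combine into a single rational function.

Y(s) = (s + 6)/(s^2 + 2*s)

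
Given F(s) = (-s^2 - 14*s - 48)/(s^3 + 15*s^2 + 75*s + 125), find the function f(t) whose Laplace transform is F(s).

Factor the denominator: s^3 + 15*s^2 + 75*s + 125 = (s + 5)^3.
Partial fraction decomposition gives [-1/(s + 5)] + [-4/(s + 5)^2] + [-3/(s + 5)^3].
Invert each term: -1/(s + 5) ↔ -e^(-5t); -4/(s + 5)^2 ↔ -4t·e^(-5t); -3/(s + 5)^3 ↔ (-3/2)t^2·e^(-5t).

f(t) = -3*t^2*exp(-5*t)/2 - 4*t*exp(-5*t) - exp(-5*t)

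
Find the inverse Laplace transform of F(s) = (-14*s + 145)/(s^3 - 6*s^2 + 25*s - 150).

exp(6*t) - 4*sin(5*t) - cos(5*t)

Factor the denominator: s^3 - 6*s^2 + 25*s - 150 = (s - 6)*(s^2 + 25).
Partial fraction decomposition gives [1/(s - 6)] + [-s/(s^2 + 25)] + [-20/(s^2 + 25)].
Invert each term: 1/(s - 6) ↔ e^(6t); -1·s/(s^2 + 25) ↔ -cos(5t); -4·5/(s^2 + 25) ↔ -4sin(5t).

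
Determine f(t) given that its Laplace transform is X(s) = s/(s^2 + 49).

Since L{cos(7t)} = s/(s^2 + 49), the inverse is cos(7*t).

f(t) = cos(7*t)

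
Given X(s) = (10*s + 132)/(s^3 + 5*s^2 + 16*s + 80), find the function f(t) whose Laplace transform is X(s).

f(t) = 5*sin(4*t) - 2*cos(4*t) + 2*exp(-5*t)

Factor the denominator: s^3 + 5*s^2 + 16*s + 80 = (s + 5)*(s^2 + 16).
Partial fraction decomposition gives [2/(s + 5)] + [-2*s/(s^2 + 16)] + [20/(s^2 + 16)].
Invert each term: 2/(s + 5) ↔ 2e^(-5t); -2·s/(s^2 + 16) ↔ -2cos(4t); 5·4/(s^2 + 16) ↔ 5sin(4t).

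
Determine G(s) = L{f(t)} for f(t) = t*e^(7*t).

L{e^(7t)} = 1/(s - 7).
Then apply L{t·g(t)} = -d/ds[H(s)] with H(s) = 1/(s - 7):
differentiating 1 time and applying the sign gives (s - 7)^(-2).

G(s) = (s - 7)^(-2)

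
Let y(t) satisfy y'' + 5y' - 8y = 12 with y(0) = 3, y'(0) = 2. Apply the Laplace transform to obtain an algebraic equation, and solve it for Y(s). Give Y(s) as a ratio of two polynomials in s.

Y(s) = (3*s^2 + 17*s + 12)/(s^3 + 5*s^2 - 8*s)

Apply the Laplace transform to the equation.
Using L{y''} = s^2 Y - s·y(0) - y'(0) and L{y'} = sY - y(0), with y(0) = 3, y'(0) = 2, the left side becomes (s^2 + 5*s - 8)Y - (3*s + 17).
The right side is L{12} = 12/s.
So (s^2 + 5*s - 8)Y = 12/s + (3*s + 17).
Solve for Y(s) and write it as one ratio of polynomials.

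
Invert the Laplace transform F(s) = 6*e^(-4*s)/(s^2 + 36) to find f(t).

The factor e^(-4s) signals a time shift by c = 4 (second shifting theorem).
L{sin(6t)} = 6/(s^2 + 36), so L^-1{6/(s^2 + 36)} = sin(6*t).
Hence the inverse is u(t - 4) times that function evaluated at t - 4.

f(t) = Heaviside(t - 4)*(sin(6*t - 24))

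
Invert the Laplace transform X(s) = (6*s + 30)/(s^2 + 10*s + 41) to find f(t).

f(t) = 6*exp(-5*t)*cos(4*t)

Rewrite the denominator: s^2 + 10*s + 41 = (s + 5)^2 + 16.
The form in (s + 5) signals a first-shifting-theorem factor e^(-5t).
Since L{cos(4t)} = s/(s^2 + 16), the inverse is e^(-5*t)*cos(4*t), scaled by 6.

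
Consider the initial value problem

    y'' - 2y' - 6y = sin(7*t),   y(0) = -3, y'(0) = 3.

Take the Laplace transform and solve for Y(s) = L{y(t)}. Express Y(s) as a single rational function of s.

Apply the Laplace transform to the equation.
The derivative rules (L{y''} = s^2 Y - s·y(0) - y'(0) and L{y'} = sY - y(0), with y(0) = -3, y'(0) = 3) turn the left side into (s^2 - 2*s - 6)Y - (-3*s + 9).
The right side is L{sin(7*t)} = 7/(s^2 + 49).
So (s^2 - 2*s - 6)Y = 7/(s^2 + 49) + (-3*s + 9).
Solve for Y(s) and write it as one ratio of polynomials.

Y(s) = (-3*s^3 + 9*s^2 - 147*s + 448)/(s^4 - 2*s^3 + 43*s^2 - 98*s - 294)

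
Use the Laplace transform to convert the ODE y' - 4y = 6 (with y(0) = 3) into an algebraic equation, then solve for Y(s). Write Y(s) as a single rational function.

Y(s) = (3*s + 6)/(s^2 - 4*s)

Take the Laplace transform of both sides.
Using L{y'} = sY - y(0) = sY - 3, the left side becomes (s - 4)Y - (3).
The right side is L{6} = 6/s.
So (s - 4)Y = 6/s + (3).
Divide through and combine into a single rational function.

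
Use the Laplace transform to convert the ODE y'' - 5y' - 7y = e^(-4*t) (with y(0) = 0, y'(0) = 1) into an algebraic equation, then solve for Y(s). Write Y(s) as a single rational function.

Y(s) = (s + 5)/(s^3 - s^2 - 27*s - 28)

Take the Laplace transform of both sides.
Using L{y''} = s^2 Y - s·y(0) - y'(0) and L{y'} = sY - y(0), with y(0) = 0, y'(0) = 1, the left side becomes (s^2 - 5*s - 7)Y - (1).
The right side is L{e^(-4*t)} = 1/(s + 4).
So (s^2 - 5*s - 7)Y = 1/(s + 4) + (1).
Divide through and combine into a single rational function.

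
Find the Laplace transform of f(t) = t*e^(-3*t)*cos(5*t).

L{cos(5t)} = s/(s^2 + 25).
Multiplying by e^(-3t) shifts s → s + 3, so L{e^(-3*t)*cos(5*t)} = (s + 3)/((s + 3)^2 + 25).
Then apply L{t·g(t)} = -d/ds[G(s)] with G(s) = (s + 3)/((s + 3)^2 + 25):
differentiating 1 time and applying the sign gives (s - 2)*(s + 8)/(s^2 + 6*s + 34)^2.

(s - 2)*(s + 8)/(s^2 + 6*s + 34)^2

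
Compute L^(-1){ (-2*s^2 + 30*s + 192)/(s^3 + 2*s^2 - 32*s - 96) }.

-4*t*exp(-4*t) + 3*exp(6*t) - 5*exp(-4*t)

Factor the denominator: s^3 + 2*s^2 - 32*s - 96 = (s - 6)*(s + 4)^2.
Partial fraction decomposition gives [-5/(s + 4)] + [-4/(s + 4)^2] + [3/(s - 6)].
Invert each term: -5/(s + 4) ↔ -5e^(-4t); -4/(s + 4)^2 ↔ -4t·e^(-4t); 3/(s - 6) ↔ 3e^(6t).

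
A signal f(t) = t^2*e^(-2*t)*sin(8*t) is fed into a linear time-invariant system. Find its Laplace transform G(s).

L{sin(8t)} = 8/(s^2 + 64).
Multiplying by e^(-2t) shifts s → s + 2, so L{e^(-2*t)*sin(8*t)} = 8/((s + 2)^2 + 64).
Then apply L{t^2·g(t)} = (-1)^2 d^2/ds^2[H(s)] with H(s) = 8/((s + 2)^2 + 64):
differentiating 2 times and applying the sign gives 16*(3*s^2 + 12*s - 52)/(s^2 + 4*s + 68)^3.

G(s) = 16*(3*s^2 + 12*s - 52)/(s^2 + 4*s + 68)^3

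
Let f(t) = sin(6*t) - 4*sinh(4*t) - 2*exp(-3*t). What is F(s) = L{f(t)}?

By linearity of the Laplace transform, transform each term separately.
L{sin(6t)} = 6/(s^2 + 36); (-4)·[L{sinh(4t)} = 4/(s^2 - 16)]; (-2)·[L{e^(-3t)} = 1/(s + 3)].

F(s) = 6/(s^2 + 36) - 16/(s^2 - 16) - 2/(s + 3)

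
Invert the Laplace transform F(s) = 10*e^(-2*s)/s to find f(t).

The factor e^(-2s) signals a time shift by c = 2 (second shifting theorem).
L{10} = 10/s, so L^-1{10/s} = 10.
Hence the inverse is u(t - 2) times that function evaluated at t - 2.

f(t) = Heaviside(t - 2)*(10)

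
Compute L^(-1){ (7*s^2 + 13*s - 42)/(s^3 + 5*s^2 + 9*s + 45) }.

Factor the denominator: s^3 + 5*s^2 + 9*s + 45 = (s + 5)*(s^2 + 9).
Partial fraction decomposition gives [2/(s + 5)] + [5*s/(s^2 + 9)] + [-12/(s^2 + 9)].
Invert each term: 2/(s + 5) ↔ 2e^(-5t); 5·s/(s^2 + 9) ↔ 5cos(3t); -4·3/(s^2 + 9) ↔ -4sin(3t).

-4*sin(3*t) + 5*cos(3*t) + 2*exp(-5*t)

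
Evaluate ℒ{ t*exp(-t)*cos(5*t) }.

L{cos(5t)} = s/(s^2 + 25).
Multiplying by e^(-t) shifts s → s + 1, so L{exp(-t)*cos(5*t)} = (s + 1)/((s + 1)^2 + 25).
Then apply L{t·g(t)} = -d/ds[G(s)] with G(s) = (s + 1)/((s + 1)^2 + 25):
differentiating 1 time and applying the sign gives (s - 4)*(s + 6)/(s^2 + 2*s + 26)^2.

(s - 4)*(s + 6)/(s^2 + 2*s + 26)^2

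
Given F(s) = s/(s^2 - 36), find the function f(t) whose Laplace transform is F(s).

f(t) = cosh(6*t)

Since L{cosh(6t)} = s/(s^2 - 36), the inverse is cosh(6*t).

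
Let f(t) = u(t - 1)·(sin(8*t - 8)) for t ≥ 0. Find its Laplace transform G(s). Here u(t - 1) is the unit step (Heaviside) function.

By the second shifting theorem, L{u(t - c)·g(t - c)} = e^(-cs)·H(s) with c = 1 and H(s) = L{g(t)}.
L{sin(8t)} = 8/(s^2 + 64).

G(s) = 8*exp(-s)/(s^2 + 64)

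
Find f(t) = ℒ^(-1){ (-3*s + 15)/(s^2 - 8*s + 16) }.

Factor the denominator: s^2 - 8*s + 16 = (s - 4)^2.
Partial fraction decomposition gives [-3/(s - 4)] + [3/(s - 4)^2].
Invert each term: -3/(s - 4) ↔ -3e^(4t); 3/(s - 4)^2 ↔ 3t·e^(4t).

f(t) = 3*t*exp(4*t) - 3*exp(4*t)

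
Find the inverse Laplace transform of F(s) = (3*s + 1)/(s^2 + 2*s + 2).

Complete the square in the denominator: s^2 + 2*s + 2 = (s + 1)^2 + 1^2.
Split the numerator to match: 3*s + 1 = 3·(s + 1) - 2·1.
Invert each term: 3·(s + 1)/((s + 1)^2 + 1) ↔ 3e^(-t)cos(t); -2·1/((s + 1)^2 + 1) ↔ -2e^(-t)sin(t).

-2*exp(-t)*sin(t) + 3*exp(-t)*cos(t)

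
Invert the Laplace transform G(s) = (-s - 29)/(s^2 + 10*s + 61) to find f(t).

f(t) = -4*exp(-5*t)*sin(6*t) - exp(-5*t)*cos(6*t)

Complete the square in the denominator: s^2 + 10*s + 61 = (s + 5)^2 + 6^2.
Split the numerator to match: -s - 29 = -1·(s + 5) - 4·6.
Invert each term: -1·(s + 5)/((s + 5)^2 + 36) ↔ -e^(-5t)cos(6t); -4·6/((s + 5)^2 + 36) ↔ -4e^(-5t)sin(6t).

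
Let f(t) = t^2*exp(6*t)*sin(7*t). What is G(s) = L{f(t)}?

L{sin(7t)} = 7/(s^2 + 49).
Multiplying by e^(6t) shifts s → s - 6, so L{exp(6*t)*sin(7*t)} = 7/((s - 6)^2 + 49).
Then apply L{t^2·g(t)} = (-1)^2 d^2/ds^2[H(s)] with H(s) = 7/((s - 6)^2 + 49):
differentiating 2 times and applying the sign gives 14*(3*s^2 - 36*s + 59)/(s^2 - 12*s + 85)^3.

G(s) = 14*(3*s^2 - 36*s + 59)/(s^2 - 12*s + 85)^3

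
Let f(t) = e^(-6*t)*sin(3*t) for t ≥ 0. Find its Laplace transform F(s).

L{sin(3t)} = 3/(s^2 + 9).
By the first shifting theorem, multiplying by e^(-6t) replaces s with s + 6.

F(s) = 3/((s + 6)^2 + 9)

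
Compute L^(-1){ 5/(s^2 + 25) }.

sin(5*t)

Since L{sin(5t)} = 5/(s^2 + 25), the inverse is sin(5*t).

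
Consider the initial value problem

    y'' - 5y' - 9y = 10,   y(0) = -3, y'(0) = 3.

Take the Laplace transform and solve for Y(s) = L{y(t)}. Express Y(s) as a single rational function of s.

Laplace-transform each side.
The derivative rules (L{y''} = s^2 Y - s·y(0) - y'(0) and L{y'} = sY - y(0), with y(0) = -3, y'(0) = 3) turn the left side into (s^2 - 5*s - 9)Y - (-3*s + 18).
The right side is L{10} = 10/s.
So (s^2 - 5*s - 9)Y = 10/s + (-3*s + 18).
Solve for Y(s) and write it as one ratio of polynomials.

Y(s) = (-3*s^2 + 18*s + 10)/(s^3 - 5*s^2 - 9*s)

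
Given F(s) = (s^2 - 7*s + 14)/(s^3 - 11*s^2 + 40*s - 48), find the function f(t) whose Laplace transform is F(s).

f(t) = 2*t*exp(4*t) - exp(4*t) + 2*exp(3*t)

Factor the denominator: s^3 - 11*s^2 + 40*s - 48 = (s - 4)^2*(s - 3).
Partial fraction decomposition gives [-1/(s - 4)] + [2/(s - 4)^2] + [2/(s - 3)].
Invert each term: -1/(s - 4) ↔ -e^(4t); 2/(s - 4)^2 ↔ 2t·e^(4t); 2/(s - 3) ↔ 2e^(3t).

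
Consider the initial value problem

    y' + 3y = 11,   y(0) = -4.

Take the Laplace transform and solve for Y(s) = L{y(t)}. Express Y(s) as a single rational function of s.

Y(s) = (-4*s + 11)/(s^2 + 3*s)

Transform both sides with L{·}.
With L{y'} = sY - y(0) = sY - (-4): the LHS transforms to (s + 3)Y - (-4).
The right side is L{11} = 11/s.
So (s + 3)Y = 11/s + (-4).
Divide through and combine into a single rational function.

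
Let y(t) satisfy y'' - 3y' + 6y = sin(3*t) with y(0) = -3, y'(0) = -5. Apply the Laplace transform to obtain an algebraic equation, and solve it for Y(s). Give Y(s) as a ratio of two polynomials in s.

Y(s) = (-3*s^3 + 4*s^2 - 27*s + 39)/(s^4 - 3*s^3 + 15*s^2 - 27*s + 54)

Apply the Laplace transform to the equation.
Using L{y''} = s^2 Y - s·y(0) - y'(0) and L{y'} = sY - y(0), with y(0) = -3, y'(0) = -5, the left side becomes (s^2 - 3*s + 6)Y - (-3*s + 4).
The right side is L{sin(3*t)} = 3/(s^2 + 9).
So (s^2 - 3*s + 6)Y = 3/(s^2 + 9) + (-3*s + 4).
Solve for Y(s) and write it as one ratio of polynomials.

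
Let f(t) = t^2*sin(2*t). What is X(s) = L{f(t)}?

L{sin(2t)} = 2/(s^2 + 4).
Then apply L{t^2·g(t)} = (-1)^2 d^2/ds^2[G(s)] with G(s) = 2/(s^2 + 4):
differentiating 2 times and applying the sign gives 4*(3*s^2 - 4)/(s^2 + 4)^3.

X(s) = 4*(3*s^2 - 4)/(s^2 + 4)^3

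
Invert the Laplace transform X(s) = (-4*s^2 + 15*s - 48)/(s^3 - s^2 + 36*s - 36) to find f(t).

f(t) = -exp(t) + 2*sin(6*t) - 3*cos(6*t)

Factor the denominator: s^3 - s^2 + 36*s - 36 = (s - 1)*(s^2 + 36).
Partial fraction decomposition gives [-1/(s - 1)] + [-3*s/(s^2 + 36)] + [12/(s^2 + 36)].
Invert each term: -1/(s - 1) ↔ -e^(t); -3·s/(s^2 + 36) ↔ -3cos(6t); 2·6/(s^2 + 36) ↔ 2sin(6t).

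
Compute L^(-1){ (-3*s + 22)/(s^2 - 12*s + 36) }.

4*t*exp(6*t) - 3*exp(6*t)

Factor the denominator: s^2 - 12*s + 36 = (s - 6)^2.
Partial fraction decomposition gives [-3/(s - 6)] + [4/(s - 6)^2].
Invert each term: -3/(s - 6) ↔ -3e^(6t); 4/(s - 6)^2 ↔ 4t·e^(6t).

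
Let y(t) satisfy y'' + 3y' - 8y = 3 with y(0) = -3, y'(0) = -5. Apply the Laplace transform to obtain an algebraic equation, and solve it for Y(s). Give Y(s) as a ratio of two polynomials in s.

Transform both sides with L{·}.
With L{y''} = s^2 Y - s·y(0) - y'(0) and L{y'} = sY - y(0), with y(0) = -3, y'(0) = -5: the LHS transforms to (s^2 + 3*s - 8)Y - (-3*s - 14).
The right side is L{3} = 3/s.
So (s^2 + 3*s - 8)Y = 3/s + (-3*s - 14).
Solve for Y(s) and write it as one ratio of polynomials.

Y(s) = (-3*s^2 - 14*s + 3)/(s^3 + 3*s^2 - 8*s)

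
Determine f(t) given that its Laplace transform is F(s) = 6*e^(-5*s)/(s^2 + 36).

f(t) = Heaviside(t - 5)*(sin(6*t - 30))

The factor e^(-5s) signals a time shift by c = 5 (second shifting theorem).
L{sin(6t)} = 6/(s^2 + 36), so L^-1{6/(s^2 + 36)} = sin(6*t).
Hence the inverse is u(t - 5) times that function evaluated at t - 5.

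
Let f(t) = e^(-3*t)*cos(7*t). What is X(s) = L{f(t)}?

X(s) = (s + 3)/((s + 3)^2 + 49)

L{cos(7t)} = s/(s^2 + 49).
By the first shifting theorem, multiplying by e^(-3t) replaces s with s + 3.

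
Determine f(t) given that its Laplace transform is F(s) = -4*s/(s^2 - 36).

Since L{cosh(6t)} = s/(s^2 - 36), the inverse is cosh(6*t), scaled by -4.

f(t) = -4*cosh(6*t)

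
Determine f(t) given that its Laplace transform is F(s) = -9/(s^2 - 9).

Since L{sinh(3t)} = 3/(s^2 - 9), the inverse is sinh(3*t), scaled by -3.

f(t) = -3*sinh(3*t)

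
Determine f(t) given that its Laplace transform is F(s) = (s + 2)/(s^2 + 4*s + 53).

Rewrite the denominator: s^2 + 4*s + 53 = (s + 2)^2 + 49.
The form in (s + 2) signals a first-shifting-theorem factor e^(-2t).
Since L{cos(7t)} = s/(s^2 + 49), the inverse is exp(-2*t)*cos(7*t).

f(t) = exp(-2*t)*cos(7*t)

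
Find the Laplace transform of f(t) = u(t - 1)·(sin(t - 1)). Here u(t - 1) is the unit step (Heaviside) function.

exp(-s)/(s^2 + 1)

By the second shifting theorem, L{u(t - c)·g(t - c)} = e^(-cs)·G(s) with c = 1 and G(s) = L{g(t)}.
L{sin(t)} = 1/(s^2 + 1).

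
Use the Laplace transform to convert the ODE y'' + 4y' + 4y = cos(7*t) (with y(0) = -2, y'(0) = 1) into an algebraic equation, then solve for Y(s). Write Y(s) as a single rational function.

Transform both sides with L{·}.
With L{y''} = s^2 Y - s·y(0) - y'(0) and L{y'} = sY - y(0), with y(0) = -2, y'(0) = 1: the LHS transforms to (s^2 + 4*s + 4)Y - (-2*s - 7).
The right side is L{cos(7*t)} = s/(s^2 + 49).
So (s^2 + 4*s + 4)Y = s/(s^2 + 49) + (-2*s - 7).
Divide through and combine into a single rational function.

Y(s) = (-2*s^3 - 7*s^2 - 97*s - 343)/(s^4 + 4*s^3 + 53*s^2 + 196*s + 196)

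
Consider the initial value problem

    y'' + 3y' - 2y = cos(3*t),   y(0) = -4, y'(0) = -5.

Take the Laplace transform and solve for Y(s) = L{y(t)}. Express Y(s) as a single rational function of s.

Take the Laplace transform of both sides.
Using L{y''} = s^2 Y - s·y(0) - y'(0) and L{y'} = sY - y(0), with y(0) = -4, y'(0) = -5, the left side becomes (s^2 + 3*s - 2)Y - (-4*s - 17).
The right side is L{cos(3*t)} = s/(s^2 + 9).
So (s^2 + 3*s - 2)Y = s/(s^2 + 9) + (-4*s - 17).
Isolate Y and clear denominators.

Y(s) = (-4*s^3 - 17*s^2 - 35*s - 153)/(s^4 + 3*s^3 + 7*s^2 + 27*s - 18)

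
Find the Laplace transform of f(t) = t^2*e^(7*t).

L{e^(7t)} = 1/(s - 7).
Then apply L{t^2·g(t)} = (-1)^2 d^2/ds^2[G(s)] with G(s) = 1/(s - 7):
differentiating 2 times and applying the sign gives 2/(s - 7)^3.

2/(s - 7)^3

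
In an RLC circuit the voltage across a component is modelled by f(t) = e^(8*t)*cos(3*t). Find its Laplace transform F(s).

L{cos(3t)} = s/(s^2 + 9).
By the first shifting theorem, multiplying by e^(8t) replaces s with s - 8.

F(s) = (s - 8)/((s - 8)^2 + 9)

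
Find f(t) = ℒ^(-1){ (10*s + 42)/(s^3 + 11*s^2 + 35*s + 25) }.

Factor the denominator: s^3 + 11*s^2 + 35*s + 25 = (s + 1)*(s + 5)^2.
Partial fraction decomposition gives [-2/(s + 5)] + [2/(s + 5)^2] + [2/(s + 1)].
Invert each term: -2/(s + 5) ↔ -2e^(-5t); 2/(s + 5)^2 ↔ 2t·e^(-5t); 2/(s + 1) ↔ 2e^(-t).

f(t) = 2*t*exp(-5*t) + 2*exp(-t) - 2*exp(-5*t)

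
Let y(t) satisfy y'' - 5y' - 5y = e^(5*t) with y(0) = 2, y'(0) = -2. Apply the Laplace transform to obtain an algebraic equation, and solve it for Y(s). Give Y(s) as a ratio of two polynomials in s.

Y(s) = (2*s^2 - 22*s + 61)/(s^3 - 10*s^2 + 20*s + 25)

Take the Laplace transform of both sides.
With L{y''} = s^2 Y - s·y(0) - y'(0) and L{y'} = sY - y(0), with y(0) = 2, y'(0) = -2: the LHS transforms to (s^2 - 5*s - 5)Y - (2*s - 12).
The right side is L{e^(5*t)} = 1/(s - 5).
So (s^2 - 5*s - 5)Y = 1/(s - 5) + (2*s - 12).
Isolate Y and clear denominators.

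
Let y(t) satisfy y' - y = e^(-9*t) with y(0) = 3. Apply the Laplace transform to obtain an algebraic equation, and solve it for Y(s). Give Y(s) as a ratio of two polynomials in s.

Laplace-transform each side.
Using L{y'} = sY - y(0) = sY - 3, the left side becomes (s - 1)Y - (3).
The right side is L{e^(-9*t)} = 1/(s + 9).
So (s - 1)Y = 1/(s + 9) + (3).
Divide through and combine into a single rational function.

Y(s) = (3*s + 28)/(s^2 + 8*s - 9)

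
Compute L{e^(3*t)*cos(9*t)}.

(s - 3)/((s - 3)^2 + 81)

L{cos(9t)} = s/(s^2 + 81).
By the first shifting theorem, multiplying by e^(3t) replaces s with s - 3.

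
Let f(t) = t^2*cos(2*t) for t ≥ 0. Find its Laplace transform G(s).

L{cos(2t)} = s/(s^2 + 4).
Then apply L{t^2·g(t)} = (-1)^2 d^2/ds^2[H(s)] with H(s) = s/(s^2 + 4):
differentiating 2 times and applying the sign gives 2*s*(s^2 - 12)/(s^2 + 4)^3.

G(s) = 2*s*(s^2 - 12)/(s^2 + 4)^3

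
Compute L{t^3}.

L{t^3} = 3!/s^4 = 6/s^4.

6/s^4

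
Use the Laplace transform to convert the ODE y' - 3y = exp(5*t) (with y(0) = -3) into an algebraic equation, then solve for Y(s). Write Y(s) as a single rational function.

Y(s) = (-3*s + 16)/(s^2 - 8*s + 15)

Apply the Laplace transform to the equation.
Using L{y'} = sY - y(0) = sY - (-3), the left side becomes (s - 3)Y - (-3).
The right side is L{exp(5*t)} = 1/(s - 5).
So (s - 3)Y = 1/(s - 5) + (-3).
Divide through and combine into a single rational function.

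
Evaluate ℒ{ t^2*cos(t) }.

2*s*(s^2 - 3)/(s^2 + 1)^3

L{cos(t)} = s/(s^2 + 1).
Then apply L{t^2·g(t)} = (-1)^2 d^2/ds^2[H(s)] with H(s) = s/(s^2 + 1):
differentiating 2 times and applying the sign gives 2*s*(s^2 - 3)/(s^2 + 1)^3.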